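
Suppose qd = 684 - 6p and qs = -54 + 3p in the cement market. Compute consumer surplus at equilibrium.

Equilibrium: 684 - 6p = -54 + 3p gives p* = 82, q* = 192.
Demand choke price (qd = 0): p = 114.
CS = ½(114 − 82)(192) = 3072.

Consumer surplus = 3072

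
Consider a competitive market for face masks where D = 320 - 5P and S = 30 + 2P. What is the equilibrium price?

P* = 290/7

Set D = S: 320 - 5P = 30 + 2P.
290 = 7P, so P* = 290/7.
Q* = 320 − 5(290/7) = 790/7.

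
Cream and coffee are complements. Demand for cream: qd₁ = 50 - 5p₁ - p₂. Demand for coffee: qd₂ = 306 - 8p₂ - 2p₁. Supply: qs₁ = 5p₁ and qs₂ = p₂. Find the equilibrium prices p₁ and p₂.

Market 1: 50 - 5p₁ - p₂ = 5p₁ → 10p₁ + p₂ = 50.
Market 2: 9p₂ + 2p₁ = 306.
Eliminating p₂: 9×(1) − 1×(2) gives 88p₁ = 144, so p₁ = 18/11.
Back-substitute into (2): p₂ = (306 − 2×18/11) / 9 = 370/11.

p₁ = 18/11, p₂ = 370/11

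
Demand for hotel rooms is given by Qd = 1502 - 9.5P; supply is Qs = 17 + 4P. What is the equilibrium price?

Set Qd = Qs: 1502 - 9.5P = 17 + 4P.
1485 = 13.5P, so P* = 110.
Q* = 1502 − 9.5(110) = 457.

P* = 110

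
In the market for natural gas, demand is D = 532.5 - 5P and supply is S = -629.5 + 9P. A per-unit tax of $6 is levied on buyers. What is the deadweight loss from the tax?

Deadweight loss = 405/7

Pre-tax equilibrium: P* = 83, Q* = 117.5.
Tax on buyers shifts demand to D = 532.5 − 5(P + 6) = 502.5 - 5P.
502.5 - 5P = -629.5 + 9P gives seller price Ps = 566/7; buyers pay Pb = 566/7 + 6 = 608/7.
New quantity: Q = 532.5 − 5(608/7) = 1375/14.
DWL = ½ × 6 × (117.5 − 1375/14) = 405/7.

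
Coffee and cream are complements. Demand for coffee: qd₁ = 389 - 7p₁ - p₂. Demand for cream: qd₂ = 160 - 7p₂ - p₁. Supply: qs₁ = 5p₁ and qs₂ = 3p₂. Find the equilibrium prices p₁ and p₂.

p₁ = 3730/119, p₂ = 1531/119

Market 1: 389 - 7p₁ - p₂ = 5p₁ → 12p₁ + p₂ = 389.
Market 2: 10p₂ + p₁ = 160.
Eliminating p₂: 10×(1) − 1×(2) gives 119p₁ = 3730, so p₁ = 3730/119.
Back-substitute into (2): p₂ = (160 − 1×3730/119) / 10 = 1531/119.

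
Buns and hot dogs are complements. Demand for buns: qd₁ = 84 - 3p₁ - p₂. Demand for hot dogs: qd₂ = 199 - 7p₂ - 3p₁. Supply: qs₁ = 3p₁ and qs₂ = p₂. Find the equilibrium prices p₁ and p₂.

p₁ = 473/45, p₂ = 314/15

Market 1: 84 - 3p₁ - p₂ = 3p₁ → 6p₁ + p₂ = 84.
Market 2: 8p₂ + 3p₁ = 199.
Eliminating p₂: 8×(1) − 1×(2) gives 45p₁ = 473, so p₁ = 473/45.
Back-substitute into (2): p₂ = (199 − 3×473/45) / 8 = 314/15.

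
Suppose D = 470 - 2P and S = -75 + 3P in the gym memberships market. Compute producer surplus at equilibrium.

Producer surplus = 10584

Equilibrium: 470 - 2P = -75 + 3P gives P* = 109, Q* = 252.
Supply starts at P = 25 (where S = 0).
PS = ½(109 − 25)(252) = 10584.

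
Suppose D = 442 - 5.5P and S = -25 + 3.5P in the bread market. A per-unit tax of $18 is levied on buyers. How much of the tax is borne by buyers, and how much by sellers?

Pre-tax equilibrium: P* = 467/9, Q* = 2819/18.
Tax on buyers shifts demand to D = 442 − 5.5(P + 18) = 343 - 5.5P.
343 - 5.5P = -25 + 3.5P gives seller price Ps = 368/9; buyers pay Pb = 368/9 + 18 = 530/9.
New quantity: Q = 442 − 5.5(530/9) = 1063/9.
Buyer burden = 530/9 − 467/9 = 7; seller burden = 467/9 − 368/9 = 11.

Buyers bear $7, sellers bear $11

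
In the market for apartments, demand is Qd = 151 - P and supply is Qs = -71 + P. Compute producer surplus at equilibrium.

Equilibrium: 151 - P = -71 + P gives P* = 111, Q* = 40.
Supply starts at P = 71 (where Qs = 0).
PS = ½(111 − 71)(40) = 800.

Producer surplus = 800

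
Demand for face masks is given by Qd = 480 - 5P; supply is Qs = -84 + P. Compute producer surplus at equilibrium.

Equilibrium: 480 - 5P = -84 + P gives P* = 94, Q* = 10.
Supply starts at P = 84 (where Qs = 0).
PS = ½(94 − 84)(10) = 50.

Producer surplus = 50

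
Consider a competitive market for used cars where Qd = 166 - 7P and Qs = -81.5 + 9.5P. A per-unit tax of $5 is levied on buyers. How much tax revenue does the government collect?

Tax revenue = 6740/33

Pre-tax equilibrium: P* = 15, Q* = 61.
Tax on buyers shifts demand to Qd = 166 − 7(P + 5) = 131 - 7P.
131 - 7P = -81.5 + 9.5P gives seller price Ps = 425/33; buyers pay Pb = 425/33 + 5 = 590/33.
New quantity: Q = 166 − 7(590/33) = 1348/33.
Revenue = 5 × 1348/33 = 6740/33.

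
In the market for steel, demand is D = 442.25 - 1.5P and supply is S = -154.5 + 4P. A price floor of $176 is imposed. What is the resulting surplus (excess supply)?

Equilibrium price would be P* = 108.5, so the floor at 176 binds.
At P = 176: D = 178.25, S = 549.5.
Surplus = 549.5 − 178.25 = 371.25.

Surplus = 371.25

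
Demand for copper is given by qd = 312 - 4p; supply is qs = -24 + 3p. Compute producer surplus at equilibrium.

Equilibrium: 312 - 4p = -24 + 3p gives p* = 48, q* = 120.
Supply starts at p = 8 (where qs = 0).
PS = ½(48 − 8)(120) = 2400.

Producer surplus = 2400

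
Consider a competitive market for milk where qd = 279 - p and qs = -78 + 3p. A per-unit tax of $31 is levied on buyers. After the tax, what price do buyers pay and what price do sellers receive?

Pre-tax equilibrium: p* = 89.25, q* = 189.75.
Tax on buyers shifts demand to qd = 279 − 1(p + 31) = 248 - p.
248 - p = -78 + 3p gives seller price ps = 81.5; buyers pay pb = 81.5 + 31 = 112.5.
New quantity: q = 279 − 1(112.5) = 166.5.

Buyers pay $112.5, sellers receive $81.5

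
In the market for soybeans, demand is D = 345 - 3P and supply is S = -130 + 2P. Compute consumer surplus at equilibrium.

Equilibrium: 345 - 3P = -130 + 2P gives P* = 95, Q* = 60.
Demand choke price (D = 0): P = 115.
CS = ½(115 − 95)(60) = 600.

Consumer surplus = 600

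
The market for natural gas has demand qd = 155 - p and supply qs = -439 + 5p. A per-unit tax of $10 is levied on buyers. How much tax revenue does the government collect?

Pre-tax equilibrium: p* = 99, q* = 56.
Tax on buyers shifts demand to qd = 155 − 1(p + 10) = 145 - p.
145 - p = -439 + 5p gives seller price ps = 292/3; buyers pay pb = 292/3 + 10 = 322/3.
New quantity: q = 155 − 1(322/3) = 143/3.
Revenue = 10 × 143/3 = 1430/3.

Tax revenue = 1430/3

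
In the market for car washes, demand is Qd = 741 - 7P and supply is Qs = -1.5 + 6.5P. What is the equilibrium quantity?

Q* = 356

Set Qd = Qs: 741 - 7P = -1.5 + 6.5P.
742.5 = 13.5P, so P* = 55.
Q* = 741 − 7(55) = 356.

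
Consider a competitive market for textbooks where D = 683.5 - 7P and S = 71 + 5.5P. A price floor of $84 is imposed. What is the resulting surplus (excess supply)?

Equilibrium price would be P* = 49, so the floor at 84 binds.
At P = 84: D = 95.5, S = 533.
Surplus = 533 − 95.5 = 437.5.

Surplus = 437.5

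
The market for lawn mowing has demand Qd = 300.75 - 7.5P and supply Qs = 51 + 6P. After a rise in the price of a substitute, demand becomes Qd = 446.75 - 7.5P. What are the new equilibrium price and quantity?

Original equilibrium: P* = 18.5, Q* = 162.
New equilibrium: 446.75 - 7.5P = 51 + 6P, so 395.75 = 13.5P and P' = 1583/54; Q' = 446.75 − 7.5(1583/54) = 2042/9.

P' = 1583/54, Q' = 2042/9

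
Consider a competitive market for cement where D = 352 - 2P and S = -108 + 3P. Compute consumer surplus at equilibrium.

Equilibrium: 352 - 2P = -108 + 3P gives P* = 92, Q* = 168.
Demand choke price (D = 0): P = 176.
CS = ½(176 − 92)(168) = 7056.

Consumer surplus = 7056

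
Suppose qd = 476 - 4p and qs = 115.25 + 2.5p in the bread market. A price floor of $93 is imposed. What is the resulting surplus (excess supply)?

Equilibrium price would be p* = 55.5, so the floor at 93 binds.
At p = 93: qd = 104, qs = 347.75.
Surplus = 347.75 − 104 = 243.75.

Surplus = 243.75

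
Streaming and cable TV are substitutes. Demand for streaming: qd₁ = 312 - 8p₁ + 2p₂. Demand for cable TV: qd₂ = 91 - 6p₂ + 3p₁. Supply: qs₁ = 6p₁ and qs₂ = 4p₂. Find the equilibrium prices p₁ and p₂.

p₁ = 1651/67, p₂ = 1105/67

Market 1: 312 - 8p₁ + 2p₂ = 6p₁ → 14p₁ - 2p₂ = 312.
Market 2: 10p₂ - 3p₁ = 91.
Eliminating p₂: 10×(1) + 2×(2) gives 134p₁ = 3302, so p₁ = 1651/67.
Back-substitute into (2): p₂ = (91 + 3×1651/67) / 10 = 1105/67.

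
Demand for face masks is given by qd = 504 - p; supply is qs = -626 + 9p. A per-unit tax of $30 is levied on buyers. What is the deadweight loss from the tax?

Pre-tax equilibrium: p* = 113, q* = 391.
Tax on buyers shifts demand to qd = 504 − 1(p + 30) = 474 - p.
474 - p = -626 + 9p gives seller price ps = 110; buyers pay pb = 110 + 30 = 140.
New quantity: q = 504 − 1(140) = 364.
DWL = ½ × 30 × (391 − 364) = 405.

Deadweight loss = 405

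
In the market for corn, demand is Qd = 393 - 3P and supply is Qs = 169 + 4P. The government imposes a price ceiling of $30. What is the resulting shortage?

Equilibrium price would be P* = 32, so the ceiling at 30 binds.
At P = 30: Qd = 393 − 3(30) = 303, Qs = 169 + 4(30) = 289.
Shortage = 303 − 289 = 14.

Shortage = 14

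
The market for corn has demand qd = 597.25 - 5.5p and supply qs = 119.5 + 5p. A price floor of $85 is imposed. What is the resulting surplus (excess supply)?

Equilibrium price would be p* = 45.5, so the floor at 85 binds.
At p = 85: qd = 129.75, qs = 544.5.
Surplus = 544.5 − 129.75 = 414.75.

Surplus = 414.75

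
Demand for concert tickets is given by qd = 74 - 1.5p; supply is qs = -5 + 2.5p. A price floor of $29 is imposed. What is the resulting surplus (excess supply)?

Equilibrium price would be p* = 19.75, so the floor at 29 binds.
At p = 29: qd = 30.5, qs = 67.5.
Surplus = 67.5 − 30.5 = 37.

Surplus = 37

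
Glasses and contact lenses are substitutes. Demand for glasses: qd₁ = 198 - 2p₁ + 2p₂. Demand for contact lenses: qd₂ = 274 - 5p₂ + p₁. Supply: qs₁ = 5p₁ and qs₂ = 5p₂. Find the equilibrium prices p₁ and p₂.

p₁ = 632/17, p₂ = 529/17

Market 1: 198 - 2p₁ + 2p₂ = 5p₁ → 7p₁ - 2p₂ = 198.
Market 2: 10p₂ - p₁ = 274.
Eliminating p₂: 10×(1) + 2×(2) gives 68p₁ = 2528, so p₁ = 632/17.
Back-substitute into (2): p₂ = (274 + 1×632/17) / 10 = 529/17.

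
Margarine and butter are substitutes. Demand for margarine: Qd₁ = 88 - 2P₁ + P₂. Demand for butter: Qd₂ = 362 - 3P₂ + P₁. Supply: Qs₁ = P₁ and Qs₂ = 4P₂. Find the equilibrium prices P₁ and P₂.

Market 1: 88 - 2P₁ + P₂ = P₁ → 3P₁ - P₂ = 88.
Market 2: 7P₂ - P₁ = 362.
Eliminating P₂: 7×(1) + 1×(2) gives 20P₁ = 978, so P₁ = 48.9.
Back-substitute into (2): P₂ = (362 + 1×48.9) / 7 = 58.7.

P₁ = 48.9, P₂ = 58.7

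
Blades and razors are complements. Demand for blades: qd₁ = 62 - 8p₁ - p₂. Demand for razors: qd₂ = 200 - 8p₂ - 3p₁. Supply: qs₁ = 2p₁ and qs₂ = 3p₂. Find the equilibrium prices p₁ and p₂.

p₁ = 482/107, p₂ = 1814/107

Market 1: 62 - 8p₁ - p₂ = 2p₁ → 10p₁ + p₂ = 62.
Market 2: 11p₂ + 3p₁ = 200.
Eliminating p₂: 11×(1) − 1×(2) gives 107p₁ = 482, so p₁ = 482/107.
Back-substitute into (2): p₂ = (200 − 3×482/107) / 11 = 1814/107.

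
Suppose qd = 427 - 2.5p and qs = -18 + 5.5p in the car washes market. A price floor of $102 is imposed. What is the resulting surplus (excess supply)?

Surplus = 371

Equilibrium price would be p* = 55.625, so the floor at 102 binds.
At p = 102: qd = 172, qs = 543.
Surplus = 543 − 172 = 371.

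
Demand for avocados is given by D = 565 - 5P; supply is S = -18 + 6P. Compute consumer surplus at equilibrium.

Consumer surplus = 9000

Equilibrium: 565 - 5P = -18 + 6P gives P* = 53, Q* = 300.
Demand choke price (D = 0): P = 113.
CS = ½(113 − 53)(300) = 9000.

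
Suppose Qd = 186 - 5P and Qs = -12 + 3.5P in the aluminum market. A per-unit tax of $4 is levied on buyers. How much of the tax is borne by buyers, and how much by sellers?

Buyers bear 28/17, sellers bear 40/17

Pre-tax equilibrium: P* = 396/17, Q* = 1182/17.
Tax on buyers shifts demand to Qd = 186 − 5(P + 4) = 166 - 5P.
166 - 5P = -12 + 3.5P gives seller price Ps = 356/17; buyers pay Pb = 356/17 + 4 = 424/17.
New quantity: Q = 186 − 5(424/17) = 1042/17.
Buyer burden = 424/17 − 396/17 = 28/17; seller burden = 396/17 − 356/17 = 40/17.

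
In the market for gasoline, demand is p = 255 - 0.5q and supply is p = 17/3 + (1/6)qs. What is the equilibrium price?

p* = 68

Set the two price expressions equal: 255 - 0.5q = 17/3 + (1/6)q.
748/3 = (2/3)q, so q* = 374.
p* = 255 − (0.5)(374) = 68.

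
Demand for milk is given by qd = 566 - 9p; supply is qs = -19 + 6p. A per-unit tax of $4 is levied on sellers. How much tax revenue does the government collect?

Pre-tax equilibrium: p* = 39, q* = 215.
Tax on sellers shifts supply to qs = -19 + 6(p − 4) = -43 + 6p.
566 - 9p = -43 + 6p gives buyer price pb = 40.6; sellers receive ps = 40.6 − 4 = 36.6.
New quantity: q = 566 − 9(40.6) = 200.6.
Revenue = 4 × 200.6 = 802.4.

Tax revenue = 802.4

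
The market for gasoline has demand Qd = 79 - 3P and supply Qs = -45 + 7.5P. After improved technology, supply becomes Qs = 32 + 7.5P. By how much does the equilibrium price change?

ΔP = -22/3

Original equilibrium: P* = 248/21, Q* = 305/7.
New equilibrium: 79 - 3P = 32 + 7.5P, so 47 = 10.5P and P' = 94/21; Q' = 79 − 3(94/21) = 459/7.
Change in price: 94/21 − 248/21 = -22/3.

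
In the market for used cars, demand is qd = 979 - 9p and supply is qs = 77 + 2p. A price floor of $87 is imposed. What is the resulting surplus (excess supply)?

Equilibrium price would be p* = 82, so the floor at 87 binds.
At p = 87: qd = 196, qs = 251.
Surplus = 251 − 196 = 55.

Surplus = 55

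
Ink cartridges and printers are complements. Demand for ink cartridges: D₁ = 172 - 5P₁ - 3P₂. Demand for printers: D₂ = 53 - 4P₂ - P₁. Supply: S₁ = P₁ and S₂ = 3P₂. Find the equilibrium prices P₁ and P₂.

P₁ = 1045/39, P₂ = 146/39

Market 1: 172 - 5P₁ - 3P₂ = P₁ → 6P₁ + 3P₂ = 172.
Market 2: 7P₂ + P₁ = 53.
Eliminating P₂: 7×(1) − 3×(2) gives 39P₁ = 1045, so P₁ = 1045/39.
Back-substitute into (2): P₂ = (53 − 1×1045/39) / 7 = 146/39.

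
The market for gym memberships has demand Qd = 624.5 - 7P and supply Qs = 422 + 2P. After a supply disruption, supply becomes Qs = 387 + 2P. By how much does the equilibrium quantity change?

ΔQ = -245/9

Original equilibrium: P* = 22.5, Q* = 467.
New equilibrium: 624.5 - 7P = 387 + 2P, so 237.5 = 9P and P' = 475/18; Q' = 624.5 − 7(475/18) = 3958/9.
Change in quantity: 3958/9 − 467 = -245/9.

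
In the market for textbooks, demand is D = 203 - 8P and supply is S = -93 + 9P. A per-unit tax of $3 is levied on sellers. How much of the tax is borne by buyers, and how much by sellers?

Buyers bear 27/17, sellers bear 24/17

Pre-tax equilibrium: P* = 296/17, Q* = 1083/17.
Tax on sellers shifts supply to S = -93 + 9(P − 3) = -120 + 9P.
203 - 8P = -120 + 9P gives buyer price Pb = 19; sellers receive Ps = 19 − 3 = 16.
New quantity: Q = 203 − 8(19) = 51.
Buyer burden = 19 − 296/17 = 27/17; seller burden = 296/17 − 16 = 24/17.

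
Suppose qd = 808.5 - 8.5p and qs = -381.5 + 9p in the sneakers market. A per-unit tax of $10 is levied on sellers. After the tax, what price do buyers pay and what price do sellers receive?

Pre-tax equilibrium: p* = 68, q* = 230.5.
Tax on sellers shifts supply to qs = -381.5 + 9(p − 10) = -471.5 + 9p.
808.5 - 8.5p = -471.5 + 9p gives buyer price pb = 512/7; sellers receive ps = 512/7 − 10 = 442/7.
New quantity: q = 808.5 − 8.5(512/7) = 2615/14.

Buyers pay 512/7, sellers receive 442/7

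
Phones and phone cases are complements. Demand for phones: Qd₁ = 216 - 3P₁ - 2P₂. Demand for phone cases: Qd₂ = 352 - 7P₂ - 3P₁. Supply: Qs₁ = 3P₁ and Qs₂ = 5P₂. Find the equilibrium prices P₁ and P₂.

Market 1: 216 - 3P₁ - 2P₂ = 3P₁ → 6P₁ + 2P₂ = 216.
Market 2: 12P₂ + 3P₁ = 352.
Eliminating P₂: 12×(1) − 2×(2) gives 66P₁ = 1888, so P₁ = 944/33.
Back-substitute into (2): P₂ = (352 − 3×944/33) / 12 = 244/11.

P₁ = 944/33, P₂ = 244/11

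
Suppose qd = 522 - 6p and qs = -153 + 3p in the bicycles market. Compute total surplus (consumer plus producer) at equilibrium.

Equilibrium: 522 - 6p = -153 + 3p gives p* = 75, q* = 72.
Demand choke price: p = 87; supply starts at p = 51.
CS = ½(87 − 75)(72) = 432; PS = ½(75 − 51)(72) = 864.

Total surplus = 1296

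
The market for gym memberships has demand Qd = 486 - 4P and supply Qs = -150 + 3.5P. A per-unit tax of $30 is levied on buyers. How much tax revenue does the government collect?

Pre-tax equilibrium: P* = 84.8, Q* = 146.8.
Tax on buyers shifts demand to Qd = 486 − 4(P + 30) = 366 - 4P.
366 - 4P = -150 + 3.5P gives seller price Ps = 68.8; buyers pay Pb = 68.8 + 30 = 98.8.
New quantity: Q = 486 − 4(98.8) = 90.8.
Revenue = 30 × 90.8 = 2724.

Tax revenue = 2724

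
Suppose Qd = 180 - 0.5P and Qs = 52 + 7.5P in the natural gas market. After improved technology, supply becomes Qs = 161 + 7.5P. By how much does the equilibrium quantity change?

Original equilibrium: P* = 16, Q* = 172.
New equilibrium: 180 - 0.5P = 161 + 7.5P, so 19 = 8P and P' = 2.375; Q' = 180 − 0.5(2.375) = 178.8125.
Change in quantity: 178.8125 − 172 = 6.8125.

ΔQ = 6.8125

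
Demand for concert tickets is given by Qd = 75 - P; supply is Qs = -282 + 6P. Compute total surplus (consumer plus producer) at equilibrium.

Total surplus = 336

Equilibrium: 75 - P = -282 + 6P gives P* = 51, Q* = 24.
Demand choke price: P = 75; supply starts at P = 47.
CS = ½(75 − 51)(24) = 288; PS = ½(51 − 47)(24) = 48.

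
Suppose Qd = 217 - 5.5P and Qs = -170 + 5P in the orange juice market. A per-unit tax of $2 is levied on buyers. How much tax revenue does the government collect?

Pre-tax equilibrium: P* = 258/7, Q* = 100/7.
Tax on buyers shifts demand to Qd = 217 − 5.5(P + 2) = 206 - 5.5P.
206 - 5.5P = -170 + 5P gives seller price Ps = 752/21; buyers pay Pb = 752/21 + 2 = 794/21.
New quantity: Q = 217 − 5.5(794/21) = 190/21.
Revenue = 2 × 190/21 = 380/21.

Tax revenue = 380/21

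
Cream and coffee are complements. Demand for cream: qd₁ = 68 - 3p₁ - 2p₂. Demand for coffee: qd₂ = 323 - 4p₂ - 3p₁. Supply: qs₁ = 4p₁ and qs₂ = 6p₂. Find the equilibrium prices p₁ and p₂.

p₁ = 0.53125, p₂ = 32.140625

Market 1: 68 - 3p₁ - 2p₂ = 4p₁ → 7p₁ + 2p₂ = 68.
Market 2: 10p₂ + 3p₁ = 323.
Eliminating p₂: 10×(1) − 2×(2) gives 64p₁ = 34, so p₁ = 0.53125.
Back-substitute into (2): p₂ = (323 − 3×0.53125) / 10 = 32.140625.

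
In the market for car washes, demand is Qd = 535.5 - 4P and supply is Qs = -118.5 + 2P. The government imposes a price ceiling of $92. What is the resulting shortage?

Equilibrium price would be P* = 109, so the ceiling at 92 binds.
At P = 92: Qd = 535.5 − 4(92) = 167.5, Qs = -118.5 + 2(92) = 65.5.
Shortage = 167.5 − 65.5 = 102.

Shortage = 102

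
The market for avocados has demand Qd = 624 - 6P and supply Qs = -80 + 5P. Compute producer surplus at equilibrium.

Producer surplus = 5760

Equilibrium: 624 - 6P = -80 + 5P gives P* = 64, Q* = 240.
Supply starts at P = 16 (where Qs = 0).
PS = ½(64 − 16)(240) = 5760.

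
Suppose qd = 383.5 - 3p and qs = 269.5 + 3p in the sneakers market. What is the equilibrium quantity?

Set qd = qs: 383.5 - 3p = 269.5 + 3p.
114 = 6p, so p* = 19.
q* = 383.5 − 3(19) = 326.5.

q* = 326.5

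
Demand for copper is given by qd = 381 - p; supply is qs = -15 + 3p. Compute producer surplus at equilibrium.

Producer surplus = 13254

Equilibrium: 381 - p = -15 + 3p gives p* = 99, q* = 282.
Supply starts at p = 5 (where qs = 0).
PS = ½(99 − 5)(282) = 13254.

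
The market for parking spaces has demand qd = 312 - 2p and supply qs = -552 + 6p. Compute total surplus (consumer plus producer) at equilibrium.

Total surplus = 3072

Equilibrium: 312 - 2p = -552 + 6p gives p* = 108, q* = 96.
Demand choke price: p = 156; supply starts at p = 92.
CS = ½(156 − 108)(96) = 2304; PS = ½(108 − 92)(96) = 768.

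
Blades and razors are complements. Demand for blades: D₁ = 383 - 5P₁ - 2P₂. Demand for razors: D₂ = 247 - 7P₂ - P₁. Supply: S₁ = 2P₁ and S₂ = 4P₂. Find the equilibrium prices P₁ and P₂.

Market 1: 383 - 5P₁ - 2P₂ = 2P₁ → 7P₁ + 2P₂ = 383.
Market 2: 11P₂ + P₁ = 247.
Eliminating P₂: 11×(1) − 2×(2) gives 75P₁ = 3719, so P₁ = 3719/75.
Back-substitute into (2): P₂ = (247 − 1×3719/75) / 11 = 1346/75.

P₁ = 3719/75, P₂ = 1346/75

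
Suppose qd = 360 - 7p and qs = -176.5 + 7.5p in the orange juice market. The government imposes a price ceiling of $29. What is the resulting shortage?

Shortage = 116

Equilibrium price would be p* = 37, so the ceiling at 29 binds.
At p = 29: qd = 360 − 7(29) = 157, qs = -176.5 + 7.5(29) = 41.
Shortage = 157 − 41 = 116.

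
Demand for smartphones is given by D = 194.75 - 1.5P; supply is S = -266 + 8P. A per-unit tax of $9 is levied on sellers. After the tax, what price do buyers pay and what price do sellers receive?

Buyers pay 2131/38, sellers receive 1789/38

Pre-tax equilibrium: P* = 48.5, Q* = 122.
Tax on sellers shifts supply to S = -266 + 8(P − 9) = -338 + 8P.
194.75 - 1.5P = -338 + 8P gives buyer price Pb = 2131/38; sellers receive Ps = 2131/38 − 9 = 1789/38.
New quantity: Q = 194.75 − 1.5(2131/38) = 2102/19.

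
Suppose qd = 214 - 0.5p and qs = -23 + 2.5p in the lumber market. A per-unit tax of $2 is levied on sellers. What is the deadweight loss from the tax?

Pre-tax equilibrium: p* = 79, q* = 174.5.
Tax on sellers shifts supply to qs = -23 + 2.5(p − 2) = -28 + 2.5p.
214 - 0.5p = -28 + 2.5p gives buyer price pb = 242/3; sellers receive ps = 242/3 − 2 = 236/3.
New quantity: q = 214 − 0.5(242/3) = 521/3.
DWL = ½ × 2 × (174.5 − 521/3) = 5/6.

Deadweight loss = 5/6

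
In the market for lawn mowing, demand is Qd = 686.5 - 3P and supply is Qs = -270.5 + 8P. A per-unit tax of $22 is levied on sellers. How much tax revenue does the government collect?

Tax revenue = 8305

Pre-tax equilibrium: P* = 87, Q* = 425.5.
Tax on sellers shifts supply to Qs = -270.5 + 8(P − 22) = -446.5 + 8P.
686.5 - 3P = -446.5 + 8P gives buyer price Pb = 103; sellers receive Ps = 103 − 22 = 81.
New quantity: Q = 686.5 − 3(103) = 377.5.
Revenue = 22 × 377.5 = 8305.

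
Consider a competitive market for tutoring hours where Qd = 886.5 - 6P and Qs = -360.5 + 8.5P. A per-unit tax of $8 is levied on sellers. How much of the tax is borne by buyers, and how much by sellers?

Buyers bear 136/29, sellers bear 96/29

Pre-tax equilibrium: P* = 86, Q* = 370.5.
Tax on sellers shifts supply to Qs = -360.5 + 8.5(P − 8) = -428.5 + 8.5P.
886.5 - 6P = -428.5 + 8.5P gives buyer price Pb = 2630/29; sellers receive Ps = 2630/29 − 8 = 2398/29.
New quantity: Q = 886.5 − 6(2630/29) = 19857/58.
Buyer burden = 2630/29 − 86 = 136/29; seller burden = 86 − 2398/29 = 96/29.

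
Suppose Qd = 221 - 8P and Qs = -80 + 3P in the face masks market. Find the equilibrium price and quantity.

P* = 301/11, Q* = 23/11

Set Qd = Qs: 221 - 8P = -80 + 3P.
301 = 11P, so P* = 301/11.
Q* = 221 − 8(301/11) = 23/11.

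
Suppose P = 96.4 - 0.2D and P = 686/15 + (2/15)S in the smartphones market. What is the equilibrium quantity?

Q* = 152

Set the two price expressions equal: 96.4 - 0.2Q = 686/15 + (2/15)Q.
152/3 = (1/3)Q, so Q* = 152.
P* = 96.4 − (0.2)(152) = 66.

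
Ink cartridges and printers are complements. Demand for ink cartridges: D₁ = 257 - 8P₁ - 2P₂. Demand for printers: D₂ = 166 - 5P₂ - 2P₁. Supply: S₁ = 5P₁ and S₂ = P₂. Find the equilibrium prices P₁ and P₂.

Market 1: 257 - 8P₁ - 2P₂ = 5P₁ → 13P₁ + 2P₂ = 257.
Market 2: 6P₂ + 2P₁ = 166.
Eliminating P₂: 6×(1) − 2×(2) gives 74P₁ = 1210, so P₁ = 605/37.
Back-substitute into (2): P₂ = (166 − 2×605/37) / 6 = 822/37.

P₁ = 605/37, P₂ = 822/37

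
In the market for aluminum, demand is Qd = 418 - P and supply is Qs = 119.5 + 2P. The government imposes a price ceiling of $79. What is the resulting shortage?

Shortage = 61.5

Equilibrium price would be P* = 99.5, so the ceiling at 79 binds.
At P = 79: Qd = 418 − 1(79) = 339, Qs = 119.5 + 2(79) = 277.5.
Shortage = 339 − 277.5 = 61.5.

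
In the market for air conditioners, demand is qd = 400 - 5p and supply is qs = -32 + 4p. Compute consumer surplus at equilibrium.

Consumer surplus = 2560

Equilibrium: 400 - 5p = -32 + 4p gives p* = 48, q* = 160.
Demand choke price (qd = 0): p = 80.
CS = ½(80 − 48)(160) = 2560.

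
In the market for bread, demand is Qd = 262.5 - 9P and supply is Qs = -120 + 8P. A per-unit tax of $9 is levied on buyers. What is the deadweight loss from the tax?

Deadweight loss = 2916/17

Pre-tax equilibrium: P* = 22.5, Q* = 60.
Tax on buyers shifts demand to Qd = 262.5 − 9(P + 9) = 181.5 - 9P.
181.5 - 9P = -120 + 8P gives seller price Ps = 603/34; buyers pay Pb = 603/34 + 9 = 909/34.
New quantity: Q = 262.5 − 9(909/34) = 372/17.
DWL = ½ × 9 × (60 − 372/17) = 2916/17.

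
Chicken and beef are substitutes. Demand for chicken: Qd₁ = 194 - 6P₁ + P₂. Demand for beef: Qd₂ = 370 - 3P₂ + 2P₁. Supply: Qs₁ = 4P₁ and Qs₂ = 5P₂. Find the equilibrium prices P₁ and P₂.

Market 1: 194 - 6P₁ + P₂ = 4P₁ → 10P₁ - P₂ = 194.
Market 2: 8P₂ - 2P₁ = 370.
Eliminating P₂: 8×(1) + 1×(2) gives 78P₁ = 1922, so P₁ = 961/39.
Back-substitute into (2): P₂ = (370 + 2×961/39) / 8 = 2044/39.

P₁ = 961/39, P₂ = 2044/39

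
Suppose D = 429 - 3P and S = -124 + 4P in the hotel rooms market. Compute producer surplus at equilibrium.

Equilibrium: 429 - 3P = -124 + 4P gives P* = 79, Q* = 192.
Supply starts at P = 31 (where S = 0).
PS = ½(79 − 31)(192) = 4608.

Producer surplus = 4608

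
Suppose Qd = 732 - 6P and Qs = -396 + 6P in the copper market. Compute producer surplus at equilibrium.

Producer surplus = 2352

Equilibrium: 732 - 6P = -396 + 6P gives P* = 94, Q* = 168.
Supply starts at P = 66 (where Qs = 0).
PS = ½(94 − 66)(168) = 2352.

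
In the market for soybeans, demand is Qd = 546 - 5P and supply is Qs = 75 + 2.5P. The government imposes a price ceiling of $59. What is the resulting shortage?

Equilibrium price would be P* = 62.8, so the ceiling at 59 binds.
At P = 59: Qd = 546 − 5(59) = 251, Qs = 75 + 2.5(59) = 222.5.
Shortage = 251 − 222.5 = 28.5.

Shortage = 28.5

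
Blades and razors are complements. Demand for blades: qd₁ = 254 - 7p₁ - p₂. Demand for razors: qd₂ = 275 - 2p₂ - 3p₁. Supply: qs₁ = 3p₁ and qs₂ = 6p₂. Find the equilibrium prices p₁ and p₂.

p₁ = 251/11, p₂ = 284/11

Market 1: 254 - 7p₁ - p₂ = 3p₁ → 10p₁ + p₂ = 254.
Market 2: 8p₂ + 3p₁ = 275.
Eliminating p₂: 8×(1) − 1×(2) gives 77p₁ = 1757, so p₁ = 251/11.
Back-substitute into (2): p₂ = (275 − 3×251/11) / 8 = 284/11.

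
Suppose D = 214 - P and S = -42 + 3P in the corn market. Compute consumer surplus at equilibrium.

Equilibrium: 214 - P = -42 + 3P gives P* = 64, Q* = 150.
Demand choke price (D = 0): P = 214.
CS = ½(214 − 64)(150) = 11250.

Consumer surplus = 11250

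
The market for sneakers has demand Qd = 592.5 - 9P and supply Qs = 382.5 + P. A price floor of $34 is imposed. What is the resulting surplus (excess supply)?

Equilibrium price would be P* = 21, so the floor at 34 binds.
At P = 34: Qd = 286.5, Qs = 416.5.
Surplus = 416.5 − 286.5 = 130.

Surplus = 130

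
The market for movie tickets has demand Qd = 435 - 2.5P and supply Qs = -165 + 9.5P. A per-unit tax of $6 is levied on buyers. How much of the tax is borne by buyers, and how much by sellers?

Buyers bear $4.75, sellers bear $1.25

Pre-tax equilibrium: P* = 50, Q* = 310.
Tax on buyers shifts demand to Qd = 435 − 2.5(P + 6) = 420 - 2.5P.
420 - 2.5P = -165 + 9.5P gives seller price Ps = 48.75; buyers pay Pb = 48.75 + 6 = 54.75.
New quantity: Q = 435 − 2.5(54.75) = 298.125.
Buyer burden = 54.75 − 50 = 4.75; seller burden = 50 − 48.75 = 1.25.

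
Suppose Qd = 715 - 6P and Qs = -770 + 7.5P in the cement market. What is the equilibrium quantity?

Q* = 55

Set Qd = Qs: 715 - 6P = -770 + 7.5P.
1485 = 13.5P, so P* = 110.
Q* = 715 − 6(110) = 55.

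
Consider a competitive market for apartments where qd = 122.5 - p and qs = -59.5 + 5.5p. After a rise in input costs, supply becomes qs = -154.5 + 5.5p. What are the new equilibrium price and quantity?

p' = 554/13, q' = 2077/26

Original equilibrium: p* = 28, q* = 94.5.
New equilibrium: 122.5 - p = -154.5 + 5.5p, so 277 = 6.5p and p' = 554/13; q' = 122.5 − 1(554/13) = 2077/26.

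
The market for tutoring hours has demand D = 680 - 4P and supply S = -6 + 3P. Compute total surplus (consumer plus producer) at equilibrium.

Equilibrium: 680 - 4P = -6 + 3P gives P* = 98, Q* = 288.
Demand choke price: P = 170; supply starts at P = 2.
CS = ½(170 − 98)(288) = 10368; PS = ½(98 − 2)(288) = 13824.

Total surplus = 24192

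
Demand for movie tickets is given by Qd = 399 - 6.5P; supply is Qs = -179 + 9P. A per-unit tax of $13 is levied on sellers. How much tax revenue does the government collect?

Pre-tax equilibrium: P* = 1156/31, Q* = 4855/31.
Tax on sellers shifts supply to Qs = -179 + 9(P − 13) = -296 + 9P.
399 - 6.5P = -296 + 9P gives buyer price Pb = 1390/31; sellers receive Ps = 1390/31 − 13 = 987/31.
New quantity: Q = 399 − 6.5(1390/31) = 3334/31.
Revenue = 13 × 3334/31 = 43342/31.

Tax revenue = 43342/31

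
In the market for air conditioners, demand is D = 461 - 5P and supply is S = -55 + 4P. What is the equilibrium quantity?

Set D = S: 461 - 5P = -55 + 4P.
516 = 9P, so P* = 172/3.
Q* = 461 − 5(172/3) = 523/3.

Q* = 523/3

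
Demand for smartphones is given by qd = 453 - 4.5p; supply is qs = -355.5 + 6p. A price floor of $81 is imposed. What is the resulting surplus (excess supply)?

Surplus = 42

Equilibrium price would be p* = 77, so the floor at 81 binds.
At p = 81: qd = 88.5, qs = 130.5.
Surplus = 130.5 − 88.5 = 42.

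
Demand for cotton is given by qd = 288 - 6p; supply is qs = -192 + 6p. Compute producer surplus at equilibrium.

Producer surplus = 192

Equilibrium: 288 - 6p = -192 + 6p gives p* = 40, q* = 48.
Supply starts at p = 32 (where qs = 0).
PS = ½(40 − 32)(48) = 192.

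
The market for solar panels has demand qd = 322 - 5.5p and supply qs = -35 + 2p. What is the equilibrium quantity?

q* = 60.2

Set qd = qs: 322 - 5.5p = -35 + 2p.
357 = 7.5p, so p* = 47.6.
q* = 322 − 5.5(47.6) = 60.2.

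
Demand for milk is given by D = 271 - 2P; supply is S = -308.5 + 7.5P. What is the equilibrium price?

Set D = S: 271 - 2P = -308.5 + 7.5P.
579.5 = 9.5P, so P* = 61.
Q* = 271 − 2(61) = 149.

P* = 61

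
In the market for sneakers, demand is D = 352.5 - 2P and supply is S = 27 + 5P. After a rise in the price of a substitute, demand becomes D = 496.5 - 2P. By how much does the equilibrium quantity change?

Original equilibrium: P* = 46.5, Q* = 259.5.
New equilibrium: 496.5 - 2P = 27 + 5P, so 469.5 = 7P and P' = 939/14; Q' = 496.5 − 2(939/14) = 5073/14.
Change in quantity: 5073/14 − 259.5 = 720/7.

ΔQ = 720/7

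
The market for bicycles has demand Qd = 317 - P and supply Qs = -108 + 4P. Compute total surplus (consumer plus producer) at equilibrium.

Equilibrium: 317 - P = -108 + 4P gives P* = 85, Q* = 232.
Demand choke price: P = 317; supply starts at P = 27.
CS = ½(317 − 85)(232) = 26912; PS = ½(85 − 27)(232) = 6728.

Total surplus = 33640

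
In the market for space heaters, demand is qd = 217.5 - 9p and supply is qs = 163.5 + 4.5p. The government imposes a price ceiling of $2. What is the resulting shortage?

Equilibrium price would be p* = 4, so the ceiling at 2 binds.
At p = 2: qd = 217.5 − 9(2) = 199.5, qs = 163.5 + 4.5(2) = 172.5.
Shortage = 199.5 − 172.5 = 27.

Shortage = 27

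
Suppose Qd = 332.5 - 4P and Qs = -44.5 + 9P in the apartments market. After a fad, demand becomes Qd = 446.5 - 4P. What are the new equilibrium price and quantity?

P' = 491/13, Q' = 7681/26

Original equilibrium: P* = 29, Q* = 216.5.
New equilibrium: 446.5 - 4P = -44.5 + 9P, so 491 = 13P and P' = 491/13; Q' = 446.5 − 4(491/13) = 7681/26.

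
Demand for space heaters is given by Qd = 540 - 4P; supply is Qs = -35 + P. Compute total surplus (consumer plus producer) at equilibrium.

Equilibrium: 540 - 4P = -35 + P gives P* = 115, Q* = 80.
Demand choke price: P = 135; supply starts at P = 35.
CS = ½(135 − 115)(80) = 800; PS = ½(115 − 35)(80) = 3200.

Total surplus = 4000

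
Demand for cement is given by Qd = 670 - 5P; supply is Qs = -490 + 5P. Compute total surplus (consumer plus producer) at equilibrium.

Total surplus = 1620

Equilibrium: 670 - 5P = -490 + 5P gives P* = 116, Q* = 90.
Demand choke price: P = 134; supply starts at P = 98.
CS = ½(134 − 116)(90) = 810; PS = ½(116 − 98)(90) = 810.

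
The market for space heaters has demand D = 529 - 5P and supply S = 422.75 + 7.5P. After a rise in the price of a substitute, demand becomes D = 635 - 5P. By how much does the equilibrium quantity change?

ΔQ = 63.6

Original equilibrium: P* = 8.5, Q* = 486.5.
New equilibrium: 635 - 5P = 422.75 + 7.5P, so 212.25 = 12.5P and P' = 16.98; Q' = 635 − 5(16.98) = 550.1.
Change in quantity: 550.1 − 486.5 = 63.6.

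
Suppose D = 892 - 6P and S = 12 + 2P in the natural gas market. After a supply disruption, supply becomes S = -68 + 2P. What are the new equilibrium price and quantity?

Original equilibrium: P* = 110, Q* = 232.
New equilibrium: 892 - 6P = -68 + 2P, so 960 = 8P and P' = 120; Q' = 892 − 6(120) = 172.

P' = 120, Q' = 172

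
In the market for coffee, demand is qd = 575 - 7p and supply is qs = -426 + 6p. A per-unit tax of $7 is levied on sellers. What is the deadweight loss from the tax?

Pre-tax equilibrium: p* = 77, q* = 36.
Tax on sellers shifts supply to qs = -426 + 6(p − 7) = -468 + 6p.
575 - 7p = -468 + 6p gives buyer price pb = 1043/13; sellers receive ps = 1043/13 − 7 = 952/13.
New quantity: q = 575 − 7(1043/13) = 174/13.
DWL = ½ × 7 × (36 − 174/13) = 1029/13.

Deadweight loss = 1029/13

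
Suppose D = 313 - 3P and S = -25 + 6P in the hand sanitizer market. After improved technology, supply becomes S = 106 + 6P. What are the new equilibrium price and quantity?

P' = 23, Q' = 244

Original equilibrium: P* = 338/9, Q* = 601/3.
New equilibrium: 313 - 3P = 106 + 6P, so 207 = 9P and P' = 23; Q' = 313 − 3(23) = 244.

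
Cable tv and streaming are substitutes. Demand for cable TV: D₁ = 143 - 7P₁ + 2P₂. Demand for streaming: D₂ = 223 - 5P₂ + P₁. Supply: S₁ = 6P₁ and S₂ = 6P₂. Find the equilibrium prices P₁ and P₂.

Market 1: 143 - 7P₁ + 2P₂ = 6P₁ → 13P₁ - 2P₂ = 143.
Market 2: 11P₂ - P₁ = 223.
Eliminating P₂: 11×(1) + 2×(2) gives 141P₁ = 2019, so P₁ = 673/47.
Back-substitute into (2): P₂ = (223 + 1×673/47) / 11 = 1014/47.

P₁ = 673/47, P₂ = 1014/47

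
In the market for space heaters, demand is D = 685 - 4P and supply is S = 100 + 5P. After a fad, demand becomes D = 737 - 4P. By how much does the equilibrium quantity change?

Original equilibrium: P* = 65, Q* = 425.
New equilibrium: 737 - 4P = 100 + 5P, so 637 = 9P and P' = 637/9; Q' = 737 − 4(637/9) = 4085/9.
Change in quantity: 4085/9 − 425 = 260/9.

ΔQ = 260/9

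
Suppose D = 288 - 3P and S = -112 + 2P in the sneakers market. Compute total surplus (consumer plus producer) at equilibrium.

Total surplus = 960

Equilibrium: 288 - 3P = -112 + 2P gives P* = 80, Q* = 48.
Demand choke price: P = 96; supply starts at P = 56.
CS = ½(96 − 80)(48) = 384; PS = ½(80 − 56)(48) = 576.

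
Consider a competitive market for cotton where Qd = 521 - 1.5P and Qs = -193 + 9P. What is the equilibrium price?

Set Qd = Qs: 521 - 1.5P = -193 + 9P.
714 = 10.5P, so P* = 68.
Q* = 521 − 1.5(68) = 419.

P* = 68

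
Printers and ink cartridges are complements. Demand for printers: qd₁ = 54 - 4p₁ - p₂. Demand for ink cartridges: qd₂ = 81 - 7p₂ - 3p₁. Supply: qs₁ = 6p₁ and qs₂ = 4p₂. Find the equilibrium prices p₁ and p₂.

p₁ = 513/107, p₂ = 648/107

Market 1: 54 - 4p₁ - p₂ = 6p₁ → 10p₁ + p₂ = 54.
Market 2: 11p₂ + 3p₁ = 81.
Eliminating p₂: 11×(1) − 1×(2) gives 107p₁ = 513, so p₁ = 513/107.
Back-substitute into (2): p₂ = (81 − 3×513/107) / 11 = 648/107.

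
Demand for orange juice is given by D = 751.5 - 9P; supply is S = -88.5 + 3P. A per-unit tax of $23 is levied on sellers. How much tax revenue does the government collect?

Tax revenue = 1604.25

Pre-tax equilibrium: P* = 70, Q* = 121.5.
Tax on sellers shifts supply to S = -88.5 + 3(P − 23) = -157.5 + 3P.
751.5 - 9P = -157.5 + 3P gives buyer price Pb = 75.75; sellers receive Ps = 75.75 − 23 = 52.75.
New quantity: Q = 751.5 − 9(75.75) = 69.75.
Revenue = 23 × 69.75 = 1604.25.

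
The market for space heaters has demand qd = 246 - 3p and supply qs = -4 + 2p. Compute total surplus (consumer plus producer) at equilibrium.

Equilibrium: 246 - 3p = -4 + 2p gives p* = 50, q* = 96.
Demand choke price: p = 82; supply starts at p = 2.
CS = ½(82 − 50)(96) = 1536; PS = ½(50 − 2)(96) = 2304.

Total surplus = 3840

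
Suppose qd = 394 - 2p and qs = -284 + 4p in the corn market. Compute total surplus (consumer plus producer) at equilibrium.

Total surplus = 10584

Equilibrium: 394 - 2p = -284 + 4p gives p* = 113, q* = 168.
Demand choke price: p = 197; supply starts at p = 71.
CS = ½(197 − 113)(168) = 7056; PS = ½(113 − 71)(168) = 3528.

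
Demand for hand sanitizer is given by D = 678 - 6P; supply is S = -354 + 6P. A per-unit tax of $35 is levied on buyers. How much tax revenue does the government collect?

Pre-tax equilibrium: P* = 86, Q* = 162.
Tax on buyers shifts demand to D = 678 − 6(P + 35) = 468 - 6P.
468 - 6P = -354 + 6P gives seller price Ps = 68.5; buyers pay Pb = 68.5 + 35 = 103.5.
New quantity: Q = 678 − 6(103.5) = 57.
Revenue = 35 × 57 = 1995.

Tax revenue = 1995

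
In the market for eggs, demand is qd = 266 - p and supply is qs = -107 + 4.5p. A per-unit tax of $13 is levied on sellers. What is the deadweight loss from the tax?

Pre-tax equilibrium: p* = 746/11, q* = 2180/11.
Tax on sellers shifts supply to qs = -107 + 4.5(p − 13) = -165.5 + 4.5p.
266 - p = -165.5 + 4.5p gives buyer price pb = 863/11; sellers receive ps = 863/11 − 13 = 720/11.
New quantity: q = 266 − 1(863/11) = 2063/11.
DWL = ½ × 13 × (2180/11 − 2063/11) = 1521/22.

Deadweight loss = 1521/22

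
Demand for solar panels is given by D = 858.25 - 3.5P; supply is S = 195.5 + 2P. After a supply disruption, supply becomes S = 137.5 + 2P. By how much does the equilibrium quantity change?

Original equilibrium: P* = 120.5, Q* = 436.5.
New equilibrium: 858.25 - 3.5P = 137.5 + 2P, so 720.75 = 5.5P and P' = 2883/22; Q' = 858.25 − 3.5(2883/22) = 8791/22.
Change in quantity: 8791/22 − 436.5 = -406/11.

ΔQ = -406/11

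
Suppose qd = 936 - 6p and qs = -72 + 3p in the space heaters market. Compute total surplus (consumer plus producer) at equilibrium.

Equilibrium: 936 - 6p = -72 + 3p gives p* = 112, q* = 264.
Demand choke price: p = 156; supply starts at p = 24.
CS = ½(156 − 112)(264) = 5808; PS = ½(112 − 24)(264) = 11616.

Total surplus = 17424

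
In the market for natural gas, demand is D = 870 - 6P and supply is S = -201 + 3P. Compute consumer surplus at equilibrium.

Consumer surplus = 2028

Equilibrium: 870 - 6P = -201 + 3P gives P* = 119, Q* = 156.
Demand choke price (D = 0): P = 145.
CS = ½(145 − 119)(156) = 2028.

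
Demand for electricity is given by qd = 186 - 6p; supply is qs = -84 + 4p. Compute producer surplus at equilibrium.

Producer surplus = 72

Equilibrium: 186 - 6p = -84 + 4p gives p* = 27, q* = 24.
Supply starts at p = 21 (where qs = 0).
PS = ½(27 − 21)(24) = 72.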